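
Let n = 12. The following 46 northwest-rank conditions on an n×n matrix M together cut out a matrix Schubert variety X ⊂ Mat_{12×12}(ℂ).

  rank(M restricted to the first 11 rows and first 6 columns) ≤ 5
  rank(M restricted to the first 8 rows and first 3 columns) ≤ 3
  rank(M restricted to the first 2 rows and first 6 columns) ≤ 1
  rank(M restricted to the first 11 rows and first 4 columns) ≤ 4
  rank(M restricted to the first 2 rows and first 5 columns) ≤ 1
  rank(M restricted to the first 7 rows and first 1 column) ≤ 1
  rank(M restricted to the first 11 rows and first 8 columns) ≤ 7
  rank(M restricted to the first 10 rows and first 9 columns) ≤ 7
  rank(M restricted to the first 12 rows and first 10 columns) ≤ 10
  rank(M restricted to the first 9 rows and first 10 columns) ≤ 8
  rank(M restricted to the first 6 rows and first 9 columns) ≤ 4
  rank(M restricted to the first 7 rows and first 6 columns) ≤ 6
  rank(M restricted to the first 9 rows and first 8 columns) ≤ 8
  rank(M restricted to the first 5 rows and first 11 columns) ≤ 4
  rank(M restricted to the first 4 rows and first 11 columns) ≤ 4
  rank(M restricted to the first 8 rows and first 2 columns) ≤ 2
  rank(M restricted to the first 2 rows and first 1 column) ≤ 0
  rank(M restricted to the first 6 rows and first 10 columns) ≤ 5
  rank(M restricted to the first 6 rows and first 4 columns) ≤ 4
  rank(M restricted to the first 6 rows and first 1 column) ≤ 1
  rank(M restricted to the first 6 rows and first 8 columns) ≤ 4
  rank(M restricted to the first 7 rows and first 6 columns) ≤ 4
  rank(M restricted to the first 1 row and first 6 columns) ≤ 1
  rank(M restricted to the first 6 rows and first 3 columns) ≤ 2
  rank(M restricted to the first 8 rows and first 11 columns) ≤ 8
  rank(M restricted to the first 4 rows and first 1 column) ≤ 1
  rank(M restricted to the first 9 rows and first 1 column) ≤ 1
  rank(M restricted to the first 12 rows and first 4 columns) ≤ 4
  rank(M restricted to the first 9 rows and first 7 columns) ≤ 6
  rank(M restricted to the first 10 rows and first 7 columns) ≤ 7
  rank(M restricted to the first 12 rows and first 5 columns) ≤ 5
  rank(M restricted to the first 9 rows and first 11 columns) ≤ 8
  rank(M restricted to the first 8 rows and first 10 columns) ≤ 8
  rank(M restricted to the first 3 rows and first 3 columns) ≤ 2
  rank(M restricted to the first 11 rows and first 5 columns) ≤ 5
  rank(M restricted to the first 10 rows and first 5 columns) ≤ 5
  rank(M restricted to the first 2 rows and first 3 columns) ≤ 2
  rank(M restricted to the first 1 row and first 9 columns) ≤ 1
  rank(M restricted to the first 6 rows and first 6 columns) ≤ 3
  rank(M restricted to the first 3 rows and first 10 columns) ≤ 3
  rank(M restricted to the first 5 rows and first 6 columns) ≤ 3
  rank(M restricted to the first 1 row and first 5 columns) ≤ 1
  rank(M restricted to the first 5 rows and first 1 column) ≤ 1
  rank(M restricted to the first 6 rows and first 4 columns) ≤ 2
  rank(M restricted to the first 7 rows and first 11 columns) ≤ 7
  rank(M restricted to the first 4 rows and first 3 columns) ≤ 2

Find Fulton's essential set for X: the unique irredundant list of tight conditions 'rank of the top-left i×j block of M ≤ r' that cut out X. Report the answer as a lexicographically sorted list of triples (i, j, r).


Rank table r_w(12×12) implied by the 46 constraints:

  row 1: 0 1 1 1 1 1 1 1 1 1 1 1
  row 2: 0 1 1 1 1 1 2 2 2 2 2 2
  row 3: 1 2 2 2 2 2 3 3 3 3 3 3
  row 4: 1 2 2 2 3 3 4 4 4 4 4 4
  row 5: 1 2 2 2 3 3 4 4 4 4 4 5
  row 6: 1 2 2 2 3 3 4 4 4 5 5 6
  row 7: 1 2 3 3 4 4 5 5 5 6 6 7
  row 8: 1 2 3 4 5 5 6 6 6 7 7 8
  row 9: 1 2 3 4 5 5 6 7 7 8 8 9
  row 10: 1 2 3 4 5 5 6 7 7 8 9 10
  row 11: 1 2 3 4 5 5 6 7 8 9 10 11
  row 12: 1 2 3 4 5 6 7 8 9 10 11 12

giving w = (2, 7, 1, 5, 12, 10, 3, 4, 8, 11, 9, 6) via Δ²R.

Rothe diagram D(w) (24 cells), 8 SE-corners (essential conditions):

[(2, 1, 0), (2, 6, 1), (5, 11, 4), (6, 4, 2), (6, 6, 3), (6, 9, 4), (10, 9, 7), (11, 6, 5)]


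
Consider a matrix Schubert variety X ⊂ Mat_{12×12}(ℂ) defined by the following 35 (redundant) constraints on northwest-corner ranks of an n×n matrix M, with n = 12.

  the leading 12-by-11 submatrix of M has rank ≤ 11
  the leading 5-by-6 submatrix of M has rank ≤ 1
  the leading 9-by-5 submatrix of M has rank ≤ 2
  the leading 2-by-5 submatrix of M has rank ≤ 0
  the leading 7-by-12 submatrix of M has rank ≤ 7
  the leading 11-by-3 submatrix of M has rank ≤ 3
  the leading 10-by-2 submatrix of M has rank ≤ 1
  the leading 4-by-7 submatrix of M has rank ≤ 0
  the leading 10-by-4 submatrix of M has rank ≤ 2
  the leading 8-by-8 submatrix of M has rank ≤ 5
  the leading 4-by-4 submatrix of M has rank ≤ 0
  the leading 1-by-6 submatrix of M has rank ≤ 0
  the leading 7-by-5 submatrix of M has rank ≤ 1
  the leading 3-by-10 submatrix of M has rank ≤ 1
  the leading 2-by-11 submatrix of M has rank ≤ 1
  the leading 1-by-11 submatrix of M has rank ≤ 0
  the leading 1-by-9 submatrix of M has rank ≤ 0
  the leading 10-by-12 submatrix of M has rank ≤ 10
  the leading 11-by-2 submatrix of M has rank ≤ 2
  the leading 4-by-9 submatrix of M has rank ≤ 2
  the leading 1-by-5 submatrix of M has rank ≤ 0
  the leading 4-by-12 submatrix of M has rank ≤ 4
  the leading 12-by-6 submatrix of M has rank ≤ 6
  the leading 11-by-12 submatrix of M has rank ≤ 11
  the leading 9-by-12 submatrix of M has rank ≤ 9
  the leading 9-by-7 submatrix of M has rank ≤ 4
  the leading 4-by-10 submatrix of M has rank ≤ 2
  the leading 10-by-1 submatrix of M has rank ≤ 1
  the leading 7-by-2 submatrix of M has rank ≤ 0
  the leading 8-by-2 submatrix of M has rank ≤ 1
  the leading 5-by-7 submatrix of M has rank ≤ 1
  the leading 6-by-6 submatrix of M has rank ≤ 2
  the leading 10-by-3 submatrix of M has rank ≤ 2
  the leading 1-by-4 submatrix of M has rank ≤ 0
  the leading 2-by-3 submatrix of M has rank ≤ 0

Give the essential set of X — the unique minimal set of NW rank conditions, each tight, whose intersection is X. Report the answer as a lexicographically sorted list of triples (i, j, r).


Propagating the 35 rank bounds to every northwest block:

  row 1: 0 0 0 0 0 0 0 0 0 0 0 1
  row 2: 0 0 0 0 0 0 0 1 1 1 1 2
  row 3: 0 0 0 0 0 0 0 1 1 1 2 3
  row 4: 0 0 0 0 0 0 0 1 2 2 3 4
  row 5: 0 0 1 1 1 1 1 2 3 3 4 5
  row 6: 0 0 1 1 1 2 2 3 4 4 5 6
  row 7: 0 0 1 1 1 2 3 4 5 5 6 7
  row 8: 1 1 2 2 2 3 4 5 6 6 7 8
  row 9: 1 1 2 2 2 3 4 5 6 7 8 9
  row 10: 1 1 2 2 3 4 5 6 7 8 9 10
  row 11: 1 2 3 3 4 5 6 7 8 9 10 11
  row 12: 1 2 3 4 5 6 7 8 9 10 11 12

reading off 1-entries of Δ²R: w = (12, 8, 11, 9, 3, 6, 7, 1, 10, 5, 2, 4).

Fulton essential set (8 of the 49 Rothe cells):

[(1, 11, 0), (3, 10, 1), (4, 7, 0), (7, 2, 0), (7, 5, 1), (9, 5, 2), (10, 2, 1), (10, 4, 2)]


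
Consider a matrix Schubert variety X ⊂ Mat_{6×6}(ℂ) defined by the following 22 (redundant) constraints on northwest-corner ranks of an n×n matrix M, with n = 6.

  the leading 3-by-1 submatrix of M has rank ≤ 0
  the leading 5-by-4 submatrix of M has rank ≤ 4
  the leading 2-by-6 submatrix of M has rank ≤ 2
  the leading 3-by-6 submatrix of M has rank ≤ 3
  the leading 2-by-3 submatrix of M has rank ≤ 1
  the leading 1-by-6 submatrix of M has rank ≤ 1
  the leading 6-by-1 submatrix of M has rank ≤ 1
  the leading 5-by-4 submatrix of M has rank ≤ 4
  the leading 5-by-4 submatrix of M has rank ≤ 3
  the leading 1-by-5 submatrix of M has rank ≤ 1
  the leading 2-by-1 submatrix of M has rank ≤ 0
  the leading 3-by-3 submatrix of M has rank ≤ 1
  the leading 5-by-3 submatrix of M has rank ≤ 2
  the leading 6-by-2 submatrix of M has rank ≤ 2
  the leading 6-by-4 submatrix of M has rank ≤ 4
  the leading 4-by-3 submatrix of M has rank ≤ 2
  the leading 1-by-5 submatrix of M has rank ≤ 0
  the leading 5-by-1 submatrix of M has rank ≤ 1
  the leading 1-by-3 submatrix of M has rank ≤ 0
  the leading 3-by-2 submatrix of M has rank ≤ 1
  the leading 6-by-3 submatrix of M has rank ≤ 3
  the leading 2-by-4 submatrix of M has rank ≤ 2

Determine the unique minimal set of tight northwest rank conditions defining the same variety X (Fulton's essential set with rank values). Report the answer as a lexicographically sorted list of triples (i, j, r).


Propagating the 22 rank bounds to every northwest block:

  row 1: 0 0 0 0 0 1
  row 2: 0 1 1 1 1 2
  row 3: 0 1 1 2 2 3
  row 4: 1 2 2 3 3 4
  row 5: 1 2 2 3 4 5
  row 6: 1 2 3 4 5 6

reading off 1-entries of Δ²R: w = (6, 2, 4, 1, 5, 3).

Rothe diagram D(w) (9 cells), 4 SE-corners (essential conditions):

[(1, 5, 0), (3, 1, 0), (3, 3, 1), (5, 3, 2)]


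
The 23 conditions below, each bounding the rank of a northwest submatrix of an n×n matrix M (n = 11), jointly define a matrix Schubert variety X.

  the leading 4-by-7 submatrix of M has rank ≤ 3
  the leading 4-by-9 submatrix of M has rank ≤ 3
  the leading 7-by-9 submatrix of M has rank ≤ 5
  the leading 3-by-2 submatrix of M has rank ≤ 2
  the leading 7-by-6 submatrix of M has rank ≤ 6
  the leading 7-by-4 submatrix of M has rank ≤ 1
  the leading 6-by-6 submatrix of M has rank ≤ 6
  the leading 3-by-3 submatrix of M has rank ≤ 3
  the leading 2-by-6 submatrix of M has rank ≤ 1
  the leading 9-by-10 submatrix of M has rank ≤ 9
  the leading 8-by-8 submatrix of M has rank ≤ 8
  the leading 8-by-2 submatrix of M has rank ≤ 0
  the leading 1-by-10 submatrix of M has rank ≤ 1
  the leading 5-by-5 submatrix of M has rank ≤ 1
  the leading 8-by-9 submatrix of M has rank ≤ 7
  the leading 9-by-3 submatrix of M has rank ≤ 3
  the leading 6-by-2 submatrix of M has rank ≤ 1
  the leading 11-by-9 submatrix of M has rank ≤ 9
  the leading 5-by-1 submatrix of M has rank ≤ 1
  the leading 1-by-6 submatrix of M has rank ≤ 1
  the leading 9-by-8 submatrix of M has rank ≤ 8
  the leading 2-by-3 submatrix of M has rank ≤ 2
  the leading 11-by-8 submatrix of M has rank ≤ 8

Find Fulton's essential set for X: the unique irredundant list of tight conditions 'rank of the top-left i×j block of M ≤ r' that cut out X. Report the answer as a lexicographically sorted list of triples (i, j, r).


Propagating the 23 rank bounds to every northwest block:

  R[1]: 0, 0, 1, 1, 1, 1, 1, 1, 1, 1, 1
  R[2]: 0, 0, 1, 1, 1, 1, 2, 2, 2, 2, 2
  R[3]: 0, 0, 1, 1, 1, 2, 3, 3, 3, 3, 3
  R[4]: 0, 0, 1, 1, 1, 2, 3, 3, 3, 4, 4
  R[5]: 0, 0, 1, 1, 1, 2, 3, 4, 4, 5, 5
  R[6]: 0, 0, 1, 1, 2, 3, 4, 5, 5, 6, 6
  R[7]: 0, 0, 1, 1, 2, 3, 4, 5, 5, 6, 7
  R[8]: 0, 0, 1, 2, 3, 4, 5, 6, 6, 7, 8
  R[9]: 1, 1, 2, 3, 4, 5, 6, 7, 7, 8, 9
  R[10]: 1, 2, 3, 4, 5, 6, 7, 8, 8, 9, 10
  R[11]: 1, 2, 3, 4, 5, 6, 7, 8, 9, 10, 11

so w = (3, 7, 6, 10, 8, 5, 11, 4, 1, 2, 9).

D(w) has 30 cells with 6 SE-corners; essential set:

[(2, 6, 1), (4, 9, 3), (5, 5, 1), (7, 4, 1), (7, 9, 5), (8, 2, 0)]


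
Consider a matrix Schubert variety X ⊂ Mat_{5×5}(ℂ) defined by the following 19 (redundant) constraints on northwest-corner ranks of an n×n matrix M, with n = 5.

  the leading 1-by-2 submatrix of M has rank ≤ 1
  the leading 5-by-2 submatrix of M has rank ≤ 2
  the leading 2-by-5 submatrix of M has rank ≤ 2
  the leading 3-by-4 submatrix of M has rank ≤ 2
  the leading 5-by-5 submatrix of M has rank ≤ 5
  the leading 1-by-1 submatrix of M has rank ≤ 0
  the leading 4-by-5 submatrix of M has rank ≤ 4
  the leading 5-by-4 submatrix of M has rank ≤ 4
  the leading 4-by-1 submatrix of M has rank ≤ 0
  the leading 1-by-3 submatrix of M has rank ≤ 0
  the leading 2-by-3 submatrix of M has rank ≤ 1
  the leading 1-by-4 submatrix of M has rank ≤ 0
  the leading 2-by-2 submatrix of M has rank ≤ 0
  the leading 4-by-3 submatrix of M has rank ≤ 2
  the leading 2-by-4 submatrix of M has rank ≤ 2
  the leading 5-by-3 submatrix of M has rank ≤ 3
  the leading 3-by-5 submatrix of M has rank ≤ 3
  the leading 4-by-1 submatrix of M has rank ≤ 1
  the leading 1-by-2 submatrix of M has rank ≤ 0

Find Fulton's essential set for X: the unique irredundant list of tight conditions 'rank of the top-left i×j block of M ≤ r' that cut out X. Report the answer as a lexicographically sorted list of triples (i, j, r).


Computing R[i][j] = min implied NW-rank bound (n=5, 19 conditions):

  0 0 0 0 1
  0 0 1 1 2
  0 1 2 2 3
  0 1 2 3 4
  1 2 3 4 5

giving w = (5, 3, 2, 4, 1) via Δ²R.

Rothe diagram D(w) (8 cells), 3 SE-corners (essential conditions):

[(1, 4, 0), (2, 2, 0), (4, 1, 0)]


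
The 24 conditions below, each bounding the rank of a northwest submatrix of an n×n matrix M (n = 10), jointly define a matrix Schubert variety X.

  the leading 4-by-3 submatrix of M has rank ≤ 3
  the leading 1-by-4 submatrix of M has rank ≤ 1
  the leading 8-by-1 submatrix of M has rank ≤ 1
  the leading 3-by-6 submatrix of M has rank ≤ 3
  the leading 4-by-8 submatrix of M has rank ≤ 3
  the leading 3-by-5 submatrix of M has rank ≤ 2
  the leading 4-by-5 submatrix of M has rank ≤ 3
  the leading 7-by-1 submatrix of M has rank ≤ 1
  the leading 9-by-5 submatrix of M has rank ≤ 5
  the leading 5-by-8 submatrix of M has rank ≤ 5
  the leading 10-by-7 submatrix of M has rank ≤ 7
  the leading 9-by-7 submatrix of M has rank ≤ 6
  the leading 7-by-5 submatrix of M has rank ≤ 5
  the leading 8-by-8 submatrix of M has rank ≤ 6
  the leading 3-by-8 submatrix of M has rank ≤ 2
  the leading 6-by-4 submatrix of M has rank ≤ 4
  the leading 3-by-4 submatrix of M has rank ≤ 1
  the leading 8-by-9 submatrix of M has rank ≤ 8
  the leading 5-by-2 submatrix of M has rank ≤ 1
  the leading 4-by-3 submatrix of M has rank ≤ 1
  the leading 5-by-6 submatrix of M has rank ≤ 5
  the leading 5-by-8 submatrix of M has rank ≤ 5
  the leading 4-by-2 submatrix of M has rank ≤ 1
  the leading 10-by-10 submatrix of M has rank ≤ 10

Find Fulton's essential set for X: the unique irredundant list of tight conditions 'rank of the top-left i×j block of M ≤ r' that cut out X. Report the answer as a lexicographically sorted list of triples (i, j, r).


The tightest implied rank at each (i,j), from the 24 conditions:

  row 1: 1 | 1 | 1 | 1 | 1 | 1 | 1 | 1 | 1 | 1
  row 2: 1 | 1 | 1 | 1 | 2 | 2 | 2 | 2 | 2 | 2
  row 3: 1 | 1 | 1 | 1 | 2 | 2 | 2 | 2 | 3 | 3
  row 4: 1 | 1 | 1 | 2 | 3 | 3 | 3 | 3 | 4 | 4
  row 5: 1 | 1 | 2 | 3 | 4 | 4 | 4 | 4 | 5 | 5
  row 6: 1 | 2 | 3 | 4 | 5 | 5 | 5 | 5 | 6 | 6
  row 7: 1 | 2 | 3 | 4 | 5 | 6 | 6 | 6 | 7 | 7
  row 8: 1 | 2 | 3 | 4 | 5 | 6 | 6 | 6 | 7 | 8
  row 9: 1 | 2 | 3 | 4 | 5 | 6 | 6 | 7 | 8 | 9
  row 10: 1 | 2 | 3 | 4 | 5 | 6 | 7 | 8 | 9 | 10

hence w(1..10) = (1, 5, 9, 4, 3, 2, 6, 10, 8, 7).

Rothe diagram D(w) (15 cells), 6 SE-corners (essential conditions):

[(3, 4, 1), (3, 8, 2), (4, 3, 1), (5, 2, 1), (8, 8, 6), (9, 7, 6)]


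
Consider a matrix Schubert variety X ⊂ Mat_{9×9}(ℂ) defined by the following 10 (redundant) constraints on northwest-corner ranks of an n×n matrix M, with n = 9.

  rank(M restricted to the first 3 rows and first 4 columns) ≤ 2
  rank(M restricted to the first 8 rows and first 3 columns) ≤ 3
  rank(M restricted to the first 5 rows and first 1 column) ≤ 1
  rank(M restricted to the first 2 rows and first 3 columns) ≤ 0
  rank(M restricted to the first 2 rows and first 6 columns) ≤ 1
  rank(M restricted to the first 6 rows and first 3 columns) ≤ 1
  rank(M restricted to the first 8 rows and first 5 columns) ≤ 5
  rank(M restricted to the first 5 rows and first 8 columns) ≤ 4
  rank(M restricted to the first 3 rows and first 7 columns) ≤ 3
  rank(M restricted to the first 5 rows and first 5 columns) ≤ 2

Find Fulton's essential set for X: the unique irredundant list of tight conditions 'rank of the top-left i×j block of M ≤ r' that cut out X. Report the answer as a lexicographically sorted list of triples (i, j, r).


Rank table r_w(9×9) implied by the 10 constraints:

  R[1]: 0 0 0 1 1 1 1 1 1
  R[2]: 0 0 0 1 1 1 2 2 2
  R[3]: 1 1 1 2 2 2 3 3 3
  R[4]: 1 1 1 2 2 3 4 4 4
  R[5]: 1 1 1 2 2 3 4 4 5
  R[6]: 1 1 1 2 3 4 5 5 6
  R[7]: 1 2 2 3 4 5 6 6 7
  R[8]: 1 2 3 4 5 6 7 7 8
  R[9]: 1 2 3 4 5 6 7 8 9

hence w(1..9) = (4, 7, 1, 6, 9, 5, 2, 3, 8).

Fulton essential set (5 of the 17 Rothe cells):

[(2, 3, 0), (2, 6, 1), (5, 5, 2), (5, 8, 4), (6, 3, 1)]


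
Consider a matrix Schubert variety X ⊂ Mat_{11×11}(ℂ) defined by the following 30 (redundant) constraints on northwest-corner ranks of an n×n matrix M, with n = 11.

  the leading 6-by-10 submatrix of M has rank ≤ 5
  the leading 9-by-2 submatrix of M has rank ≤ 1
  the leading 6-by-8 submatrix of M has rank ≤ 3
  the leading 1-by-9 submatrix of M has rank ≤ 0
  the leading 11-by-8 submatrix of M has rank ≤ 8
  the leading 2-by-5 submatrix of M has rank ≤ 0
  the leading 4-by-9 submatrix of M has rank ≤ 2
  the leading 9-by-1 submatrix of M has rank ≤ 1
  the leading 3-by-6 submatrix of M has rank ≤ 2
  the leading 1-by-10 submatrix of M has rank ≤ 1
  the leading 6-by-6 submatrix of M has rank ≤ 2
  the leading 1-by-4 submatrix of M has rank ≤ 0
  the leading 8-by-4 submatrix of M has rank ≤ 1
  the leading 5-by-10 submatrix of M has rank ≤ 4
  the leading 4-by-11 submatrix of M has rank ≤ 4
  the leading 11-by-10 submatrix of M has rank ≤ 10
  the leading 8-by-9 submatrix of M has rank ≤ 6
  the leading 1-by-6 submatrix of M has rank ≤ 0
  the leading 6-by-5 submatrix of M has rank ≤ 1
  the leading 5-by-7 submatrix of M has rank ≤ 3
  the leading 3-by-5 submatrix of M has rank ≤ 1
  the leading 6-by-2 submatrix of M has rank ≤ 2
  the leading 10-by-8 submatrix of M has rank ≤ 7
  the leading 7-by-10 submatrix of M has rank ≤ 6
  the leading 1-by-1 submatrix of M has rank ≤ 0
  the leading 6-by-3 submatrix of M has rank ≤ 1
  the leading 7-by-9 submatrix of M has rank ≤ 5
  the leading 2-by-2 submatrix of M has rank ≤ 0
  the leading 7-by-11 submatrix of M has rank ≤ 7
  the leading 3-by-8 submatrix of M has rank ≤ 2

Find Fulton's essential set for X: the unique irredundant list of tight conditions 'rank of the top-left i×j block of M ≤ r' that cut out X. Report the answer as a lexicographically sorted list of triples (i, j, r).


Recovering R(i,j) via the rank-extension bound from the 30 conditions:

  row 1: 0 | 0 | 0 | 0 | 0 | 0 | 0 | 0 | 0 | 1 | 1
  row 2: 0 | 0 | 0 | 0 | 0 | 1 | 1 | 1 | 1 | 2 | 2
  row 3: 1 | 1 | 1 | 1 | 1 | 2 | 2 | 2 | 2 | 3 | 3
  row 4: 1 | 1 | 1 | 1 | 1 | 2 | 2 | 2 | 2 | 3 | 4
  row 5: 1 | 1 | 1 | 1 | 1 | 2 | 3 | 3 | 3 | 4 | 5
  row 6: 1 | 1 | 1 | 1 | 1 | 2 | 3 | 3 | 4 | 5 | 6
  row 7: 1 | 1 | 1 | 1 | 2 | 3 | 4 | 4 | 5 | 6 | 7
  row 8: 1 | 1 | 1 | 1 | 2 | 3 | 4 | 5 | 6 | 7 | 8
  row 9: 1 | 1 | 2 | 2 | 3 | 4 | 5 | 6 | 7 | 8 | 9
  row 10: 1 | 2 | 3 | 3 | 4 | 5 | 6 | 7 | 8 | 9 | 10
  row 11: 1 | 2 | 3 | 4 | 5 | 6 | 7 | 8 | 9 | 10 | 11

the unique w with this rank table is (10, 6, 1, 11, 7, 9, 5, 8, 3, 2, 4).

Rothe diagram D(w) (37 cells), 7 SE-corners (essential conditions):

[(1, 9, 0), (2, 5, 0), (4, 9, 2), (6, 5, 1), (6, 8, 3), (8, 4, 1), (9, 2, 1)]


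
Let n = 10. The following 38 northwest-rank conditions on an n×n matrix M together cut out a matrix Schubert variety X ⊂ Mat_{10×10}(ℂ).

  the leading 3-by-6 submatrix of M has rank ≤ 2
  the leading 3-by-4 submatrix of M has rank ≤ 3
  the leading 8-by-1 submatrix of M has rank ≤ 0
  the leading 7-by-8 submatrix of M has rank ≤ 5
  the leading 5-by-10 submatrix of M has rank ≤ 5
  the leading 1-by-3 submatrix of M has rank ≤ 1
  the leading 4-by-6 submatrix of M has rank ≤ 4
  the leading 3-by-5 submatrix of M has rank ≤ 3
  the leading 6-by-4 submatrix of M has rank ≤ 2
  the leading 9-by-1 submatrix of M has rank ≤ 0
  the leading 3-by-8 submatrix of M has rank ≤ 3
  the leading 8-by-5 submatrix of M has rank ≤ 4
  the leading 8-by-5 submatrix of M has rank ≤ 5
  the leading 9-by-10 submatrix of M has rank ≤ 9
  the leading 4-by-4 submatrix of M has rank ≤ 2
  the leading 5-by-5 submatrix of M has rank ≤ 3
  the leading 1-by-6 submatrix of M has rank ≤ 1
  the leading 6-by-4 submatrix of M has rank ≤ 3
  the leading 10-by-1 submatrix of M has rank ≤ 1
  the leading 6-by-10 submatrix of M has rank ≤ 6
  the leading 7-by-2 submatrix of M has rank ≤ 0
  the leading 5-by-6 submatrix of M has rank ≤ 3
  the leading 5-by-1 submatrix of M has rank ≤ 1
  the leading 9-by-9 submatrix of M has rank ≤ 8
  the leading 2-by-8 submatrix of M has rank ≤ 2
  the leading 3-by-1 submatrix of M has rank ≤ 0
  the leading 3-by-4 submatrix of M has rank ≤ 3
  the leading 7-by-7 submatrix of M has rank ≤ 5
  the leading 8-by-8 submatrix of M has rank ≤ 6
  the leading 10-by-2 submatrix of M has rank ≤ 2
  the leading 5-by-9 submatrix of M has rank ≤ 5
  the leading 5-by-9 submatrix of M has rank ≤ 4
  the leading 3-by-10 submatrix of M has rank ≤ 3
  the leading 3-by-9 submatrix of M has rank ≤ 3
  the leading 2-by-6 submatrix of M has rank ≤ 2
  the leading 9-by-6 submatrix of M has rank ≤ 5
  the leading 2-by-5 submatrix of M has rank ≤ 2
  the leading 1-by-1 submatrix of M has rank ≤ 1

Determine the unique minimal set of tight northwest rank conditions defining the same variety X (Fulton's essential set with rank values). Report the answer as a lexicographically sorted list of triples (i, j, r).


Computing R[i][j] = min implied NW-rank bound (n=10, 38 conditions):

  i=1: 0 | 0 | 1 | 1 | 1 | 1 | 1 | 1 | 1 | 1
  i=2: 0 | 0 | 1 | 2 | 2 | 2 | 2 | 2 | 2 | 2
  i=3: 0 | 0 | 1 | 2 | 2 | 2 | 3 | 3 | 3 | 3
  i=4: 0 | 0 | 1 | 2 | 3 | 3 | 4 | 4 | 4 | 4
  i=5: 0 | 0 | 1 | 2 | 3 | 3 | 4 | 4 | 4 | 5
  i=6: 0 | 0 | 1 | 2 | 3 | 4 | 5 | 5 | 5 | 6
  i=7: 0 | 0 | 1 | 2 | 3 | 4 | 5 | 5 | 6 | 7
  i=8: 0 | 1 | 2 | 3 | 4 | 5 | 6 | 6 | 7 | 8
  i=9: 0 | 1 | 2 | 3 | 4 | 5 | 6 | 7 | 8 | 9
  i=10: 1 | 2 | 3 | 4 | 5 | 6 | 7 | 8 | 9 | 10

reading off 1-entries of Δ²R: w = (3, 4, 7, 5, 10, 6, 9, 2, 8, 1).

Fulton essential set (6 of the 22 Rothe cells):

[(3, 6, 2), (5, 6, 3), (5, 9, 4), (7, 2, 0), (7, 8, 5), (9, 1, 0)]


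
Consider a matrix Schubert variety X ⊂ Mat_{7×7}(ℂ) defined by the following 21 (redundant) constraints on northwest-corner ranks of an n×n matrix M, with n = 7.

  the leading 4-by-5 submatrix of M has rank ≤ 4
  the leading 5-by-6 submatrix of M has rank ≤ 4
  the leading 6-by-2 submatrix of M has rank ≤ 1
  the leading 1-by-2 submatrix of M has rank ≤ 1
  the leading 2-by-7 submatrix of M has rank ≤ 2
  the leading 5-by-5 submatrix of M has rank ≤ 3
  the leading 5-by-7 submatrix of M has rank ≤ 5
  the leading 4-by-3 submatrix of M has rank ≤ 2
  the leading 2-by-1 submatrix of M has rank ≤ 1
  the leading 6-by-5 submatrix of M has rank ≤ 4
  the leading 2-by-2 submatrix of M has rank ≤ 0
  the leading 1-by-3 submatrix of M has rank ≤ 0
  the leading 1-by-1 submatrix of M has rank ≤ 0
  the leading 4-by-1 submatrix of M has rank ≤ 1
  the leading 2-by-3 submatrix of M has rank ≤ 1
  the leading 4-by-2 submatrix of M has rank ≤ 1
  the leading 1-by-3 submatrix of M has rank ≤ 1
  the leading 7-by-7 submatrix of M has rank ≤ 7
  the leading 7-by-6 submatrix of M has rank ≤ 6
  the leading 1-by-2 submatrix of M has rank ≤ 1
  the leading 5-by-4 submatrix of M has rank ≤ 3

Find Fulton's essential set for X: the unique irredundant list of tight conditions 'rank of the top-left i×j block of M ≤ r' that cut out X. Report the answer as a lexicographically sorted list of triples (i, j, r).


Rank table r_w(7×7) implied by the 21 constraints:

  row 1: 0 0 0 1 1 1 1
  row 2: 0 0 1 2 2 2 2
  row 3: 1 1 2 3 3 3 3
  row 4: 1 1 2 3 3 4 4
  row 5: 1 1 2 3 3 4 5
  row 6: 1 1 2 3 4 5 6
  row 7: 1 2 3 4 5 6 7

hence w(1..7) = (4, 3, 1, 6, 7, 5, 2).

Fulton essential set (4 of the 10 Rothe cells):

[(1, 3, 0), (2, 2, 0), (5, 5, 3), (6, 2, 1)]


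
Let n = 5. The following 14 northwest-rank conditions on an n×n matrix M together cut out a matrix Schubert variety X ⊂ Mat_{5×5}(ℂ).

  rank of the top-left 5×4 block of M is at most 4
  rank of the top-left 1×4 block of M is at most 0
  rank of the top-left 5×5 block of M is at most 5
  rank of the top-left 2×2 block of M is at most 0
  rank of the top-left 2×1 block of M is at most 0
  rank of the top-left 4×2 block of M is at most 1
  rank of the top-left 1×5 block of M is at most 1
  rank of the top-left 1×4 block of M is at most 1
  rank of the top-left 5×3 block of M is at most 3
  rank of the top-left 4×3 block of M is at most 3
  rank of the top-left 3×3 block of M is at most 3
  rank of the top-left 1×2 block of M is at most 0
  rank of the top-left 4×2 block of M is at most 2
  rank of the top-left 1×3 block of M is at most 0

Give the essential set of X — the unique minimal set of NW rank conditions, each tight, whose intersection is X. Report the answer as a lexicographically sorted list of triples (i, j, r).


Reconstructing r_w from the 14 given conditions:

  i=1: 0  0  0  0  1
  i=2: 0  0  1  1  2
  i=3: 1  1  2  2  3
  i=4: 1  1  2  3  4
  i=5: 1  2  3  4  5

the unique w with this rank table is (5, 3, 1, 4, 2).

D(w) has 7 cells with 3 SE-corners; essential set:

[(1, 4, 0), (2, 2, 0), (4, 2, 1)]


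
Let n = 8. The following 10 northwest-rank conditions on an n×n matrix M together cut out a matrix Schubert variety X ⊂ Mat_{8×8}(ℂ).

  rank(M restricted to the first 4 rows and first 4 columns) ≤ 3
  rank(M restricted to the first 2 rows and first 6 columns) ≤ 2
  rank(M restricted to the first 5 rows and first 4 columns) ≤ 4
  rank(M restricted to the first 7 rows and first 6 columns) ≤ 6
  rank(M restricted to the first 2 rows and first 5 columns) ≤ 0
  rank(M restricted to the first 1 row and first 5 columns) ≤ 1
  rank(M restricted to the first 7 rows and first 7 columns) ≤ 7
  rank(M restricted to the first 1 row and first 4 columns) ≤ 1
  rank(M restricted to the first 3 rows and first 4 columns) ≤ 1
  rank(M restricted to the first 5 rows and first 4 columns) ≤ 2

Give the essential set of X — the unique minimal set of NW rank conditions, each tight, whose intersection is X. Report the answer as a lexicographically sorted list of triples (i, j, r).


Reconstructing r_w from the 10 given conditions:

  i=1: 0 | 0 | 0 | 0 | 0 | 1 | 1 | 1
  i=2: 0 | 0 | 0 | 0 | 0 | 1 | 2 | 2
  i=3: 1 | 1 | 1 | 1 | 1 | 2 | 3 | 3
  i=4: 1 | 2 | 2 | 2 | 2 | 3 | 4 | 4
  i=5: 1 | 2 | 2 | 2 | 3 | 4 | 5 | 5
  i=6: 1 | 2 | 3 | 3 | 4 | 5 | 6 | 6
  i=7: 1 | 2 | 3 | 4 | 5 | 6 | 7 | 7
  i=8: 1 | 2 | 3 | 4 | 5 | 6 | 7 | 8

reading off 1-entries of Δ²R: w = (6, 7, 1, 2, 5, 3, 4, 8).

ℓ(w)=12; the 2 essential cells (i,j,r):

[(2, 5, 0), (5, 4, 2)]


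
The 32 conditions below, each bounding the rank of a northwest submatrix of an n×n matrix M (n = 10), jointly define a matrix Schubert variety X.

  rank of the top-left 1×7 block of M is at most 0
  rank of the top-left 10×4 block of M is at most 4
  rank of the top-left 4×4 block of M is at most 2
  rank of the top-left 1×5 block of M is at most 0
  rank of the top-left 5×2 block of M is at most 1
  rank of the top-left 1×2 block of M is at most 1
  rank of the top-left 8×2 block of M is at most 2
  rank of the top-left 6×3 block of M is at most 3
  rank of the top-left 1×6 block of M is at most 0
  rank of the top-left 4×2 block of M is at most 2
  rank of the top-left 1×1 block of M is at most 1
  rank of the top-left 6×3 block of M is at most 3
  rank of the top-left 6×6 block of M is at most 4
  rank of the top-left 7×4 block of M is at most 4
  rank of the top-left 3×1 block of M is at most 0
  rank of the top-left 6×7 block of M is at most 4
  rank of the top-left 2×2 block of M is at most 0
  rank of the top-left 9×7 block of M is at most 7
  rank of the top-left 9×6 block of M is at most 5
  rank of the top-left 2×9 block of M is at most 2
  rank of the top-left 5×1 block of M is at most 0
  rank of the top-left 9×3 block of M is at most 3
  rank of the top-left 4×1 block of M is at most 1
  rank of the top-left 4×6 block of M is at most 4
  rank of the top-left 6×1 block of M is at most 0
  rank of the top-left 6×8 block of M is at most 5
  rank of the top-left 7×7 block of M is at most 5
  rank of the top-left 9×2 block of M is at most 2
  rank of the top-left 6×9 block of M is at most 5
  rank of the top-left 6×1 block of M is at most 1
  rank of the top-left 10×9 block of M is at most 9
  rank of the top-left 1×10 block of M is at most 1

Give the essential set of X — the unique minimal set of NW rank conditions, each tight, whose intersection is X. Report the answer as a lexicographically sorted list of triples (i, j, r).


Recovering R(i,j) via the rank-extension bound from the 32 conditions:

  i=1: 0 | 0 | 0 | 0 | 0 | 0 | 0 | 1 | 1 | 1
  i=2: 0 | 0 | 1 | 1 | 1 | 1 | 1 | 2 | 2 | 2
  i=3: 0 | 1 | 2 | 2 | 2 | 2 | 2 | 3 | 3 | 3
  i=4: 0 | 1 | 2 | 2 | 3 | 3 | 3 | 4 | 4 | 4
  i=5: 0 | 1 | 2 | 3 | 4 | 4 | 4 | 5 | 5 | 5
  i=6: 0 | 1 | 2 | 3 | 4 | 4 | 4 | 5 | 5 | 6
  i=7: 1 | 2 | 3 | 4 | 5 | 5 | 5 | 6 | 6 | 7
  i=8: 1 | 2 | 3 | 4 | 5 | 5 | 6 | 7 | 7 | 8
  i=9: 1 | 2 | 3 | 4 | 5 | 5 | 6 | 7 | 8 | 9
  i=10: 1 | 2 | 3 | 4 | 5 | 6 | 7 | 8 | 9 | 10

giving w = (8, 3, 2, 5, 4, 10, 1, 7, 9, 6) via Δ²R.

D(w) has 19 cells with 7 SE-corners; essential set:

[(1, 7, 0), (2, 2, 0), (4, 4, 2), (6, 1, 0), (6, 7, 4), (6, 9, 5), (9, 6, 5)]


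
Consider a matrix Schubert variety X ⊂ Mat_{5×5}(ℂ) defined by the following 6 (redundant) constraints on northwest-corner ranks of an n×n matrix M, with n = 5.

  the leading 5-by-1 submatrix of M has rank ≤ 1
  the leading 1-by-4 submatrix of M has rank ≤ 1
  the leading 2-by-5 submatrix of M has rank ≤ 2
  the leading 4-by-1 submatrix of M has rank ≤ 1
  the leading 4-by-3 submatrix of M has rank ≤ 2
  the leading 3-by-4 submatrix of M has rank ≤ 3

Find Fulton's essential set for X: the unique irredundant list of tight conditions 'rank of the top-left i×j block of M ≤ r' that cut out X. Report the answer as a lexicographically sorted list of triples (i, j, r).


Computing R[i][j] = min implied NW-rank bound (n=5, 6 conditions):

  i=1: 1  1  1  1  1
  i=2: 1  2  2  2  2
  i=3: 1  2  2  3  3
  i=4: 1  2  2  3  4
  i=5: 1  2  3  4  5

the unique w with this rank table is (1, 2, 4, 5, 3).

Fulton essential set (1 of the 2 Rothe cells):

[(4, 3, 2)]


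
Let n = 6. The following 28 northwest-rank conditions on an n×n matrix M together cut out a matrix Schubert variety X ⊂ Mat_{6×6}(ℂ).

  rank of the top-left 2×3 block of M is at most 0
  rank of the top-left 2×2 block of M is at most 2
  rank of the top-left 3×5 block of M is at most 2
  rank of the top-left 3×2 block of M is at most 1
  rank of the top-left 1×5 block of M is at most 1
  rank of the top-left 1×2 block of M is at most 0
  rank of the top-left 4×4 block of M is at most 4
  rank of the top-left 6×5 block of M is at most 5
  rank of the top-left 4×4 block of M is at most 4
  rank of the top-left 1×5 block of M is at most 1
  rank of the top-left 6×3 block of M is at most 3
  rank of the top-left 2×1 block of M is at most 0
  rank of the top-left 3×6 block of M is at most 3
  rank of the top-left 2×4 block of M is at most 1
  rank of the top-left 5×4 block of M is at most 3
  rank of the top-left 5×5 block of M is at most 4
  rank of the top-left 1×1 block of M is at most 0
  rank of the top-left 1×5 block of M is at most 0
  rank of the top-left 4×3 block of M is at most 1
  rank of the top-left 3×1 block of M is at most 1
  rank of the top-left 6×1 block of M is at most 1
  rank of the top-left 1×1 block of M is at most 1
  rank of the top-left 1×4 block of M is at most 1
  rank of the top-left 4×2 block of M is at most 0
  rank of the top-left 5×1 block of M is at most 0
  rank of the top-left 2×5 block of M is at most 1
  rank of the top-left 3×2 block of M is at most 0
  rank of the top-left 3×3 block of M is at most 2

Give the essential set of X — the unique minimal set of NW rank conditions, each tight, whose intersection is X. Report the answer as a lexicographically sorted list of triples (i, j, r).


The tightest implied rank at each (i,j), from the 28 conditions:

  row 1: 0 0 0 0 0 1
  row 2: 0 0 0 1 1 2
  row 3: 0 0 1 2 2 3
  row 4: 0 0 1 2 3 4
  row 5: 0 1 2 3 4 5
  row 6: 1 2 3 4 5 6

the unique w with this rank table is (6, 4, 3, 5, 2, 1).

D(w) has 13 cells with 4 SE-corners; essential set:

[(1, 5, 0), (2, 3, 0), (4, 2, 0), (5, 1, 0)]


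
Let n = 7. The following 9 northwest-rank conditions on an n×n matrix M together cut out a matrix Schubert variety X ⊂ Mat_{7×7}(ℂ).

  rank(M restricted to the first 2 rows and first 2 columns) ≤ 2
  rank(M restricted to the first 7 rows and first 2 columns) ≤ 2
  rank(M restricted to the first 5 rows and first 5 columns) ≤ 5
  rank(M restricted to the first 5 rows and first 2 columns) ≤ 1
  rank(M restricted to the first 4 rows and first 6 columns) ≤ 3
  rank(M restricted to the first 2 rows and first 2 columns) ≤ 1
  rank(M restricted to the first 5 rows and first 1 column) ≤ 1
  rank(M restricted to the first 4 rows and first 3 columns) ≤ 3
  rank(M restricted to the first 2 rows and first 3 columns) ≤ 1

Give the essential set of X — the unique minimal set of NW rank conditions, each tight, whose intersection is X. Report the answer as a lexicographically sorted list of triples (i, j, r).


Reconstructing r_w from the 9 given conditions:

  i=1: 1 | 1 | 1 | 1 | 1 | 1 | 1
  i=2: 1 | 1 | 1 | 2 | 2 | 2 | 2
  i=3: 1 | 1 | 2 | 3 | 3 | 3 | 3
  i=4: 1 | 1 | 2 | 3 | 3 | 3 | 4
  i=5: 1 | 1 | 2 | 3 | 4 | 4 | 5
  i=6: 1 | 2 | 3 | 4 | 5 | 5 | 6
  i=7: 1 | 2 | 3 | 4 | 5 | 6 | 7

giving w = (1, 4, 3, 7, 5, 2, 6) via Δ²R.

3 SE-corners of the 7-cell Rothe diagram give Ess(w):

[(2, 3, 1), (4, 6, 3), (5, 2, 1)]


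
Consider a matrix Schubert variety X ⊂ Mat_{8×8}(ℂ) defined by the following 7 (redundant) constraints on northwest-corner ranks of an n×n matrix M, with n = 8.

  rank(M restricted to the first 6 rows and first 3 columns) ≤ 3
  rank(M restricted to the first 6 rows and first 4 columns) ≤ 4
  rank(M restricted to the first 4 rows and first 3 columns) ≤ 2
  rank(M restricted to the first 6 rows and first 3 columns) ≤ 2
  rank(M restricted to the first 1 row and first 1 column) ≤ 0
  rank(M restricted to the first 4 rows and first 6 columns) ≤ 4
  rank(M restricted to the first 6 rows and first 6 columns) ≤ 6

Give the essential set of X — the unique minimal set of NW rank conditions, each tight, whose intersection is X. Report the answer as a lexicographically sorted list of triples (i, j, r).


Reconstructing r_w from the 7 given conditions:

  row 1: 0 1 1 1 1 1 1 1
  row 2: 1 2 2 2 2 2 2 2
  row 3: 1 2 2 3 3 3 3 3
  row 4: 1 2 2 3 4 4 4 4
  row 5: 1 2 2 3 4 5 5 5
  row 6: 1 2 2 3 4 5 6 6
  row 7: 1 2 3 4 5 6 7 7
  row 8: 1 2 3 4 5 6 7 8

so w = (2, 1, 4, 5, 6, 7, 3, 8).

2 SE-corners of the 5-cell Rothe diagram give Ess(w):

[(1, 1, 0), (6, 3, 2)]


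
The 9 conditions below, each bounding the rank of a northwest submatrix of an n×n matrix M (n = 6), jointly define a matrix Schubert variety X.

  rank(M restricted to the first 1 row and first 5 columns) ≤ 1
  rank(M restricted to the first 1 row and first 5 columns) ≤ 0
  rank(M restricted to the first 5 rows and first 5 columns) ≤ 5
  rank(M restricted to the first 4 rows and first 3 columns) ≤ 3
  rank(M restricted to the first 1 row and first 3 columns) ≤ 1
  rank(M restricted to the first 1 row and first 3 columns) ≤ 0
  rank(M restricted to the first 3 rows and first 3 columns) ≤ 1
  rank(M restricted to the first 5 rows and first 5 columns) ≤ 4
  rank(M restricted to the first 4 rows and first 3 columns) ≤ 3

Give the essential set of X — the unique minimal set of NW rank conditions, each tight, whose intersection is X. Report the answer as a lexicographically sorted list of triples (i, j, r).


Reconstructing r_w from the 9 given conditions:

  row 1: 0  0  0  0  0  1
  row 2: 1  1  1  1  1  2
  row 3: 1  1  1  2  2  3
  row 4: 1  2  2  3  3  4
  row 5: 1  2  3  4  4  5
  row 6: 1  2  3  4  5  6

the unique w with this rank table is (6, 1, 4, 2, 3, 5).

2 SE-corners of the 7-cell Rothe diagram give Ess(w):

[(1, 5, 0), (3, 3, 1)]


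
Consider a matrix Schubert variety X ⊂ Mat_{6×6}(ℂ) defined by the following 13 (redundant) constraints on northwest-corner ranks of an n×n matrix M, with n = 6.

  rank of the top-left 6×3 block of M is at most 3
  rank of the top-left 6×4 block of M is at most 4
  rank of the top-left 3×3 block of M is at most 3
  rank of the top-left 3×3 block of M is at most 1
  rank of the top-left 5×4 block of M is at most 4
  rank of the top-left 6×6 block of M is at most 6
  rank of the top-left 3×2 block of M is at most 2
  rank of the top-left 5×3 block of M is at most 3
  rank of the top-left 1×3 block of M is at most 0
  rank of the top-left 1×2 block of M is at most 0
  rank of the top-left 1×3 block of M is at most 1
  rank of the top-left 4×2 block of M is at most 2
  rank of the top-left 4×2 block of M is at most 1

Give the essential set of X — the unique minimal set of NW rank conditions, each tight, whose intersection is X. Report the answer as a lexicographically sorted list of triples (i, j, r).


The tightest implied rank at each (i,j), from the 13 conditions:

  R[1]: 0  0  0  1  1  1
  R[2]: 1  1  1  2  2  2
  R[3]: 1  1  1  2  3  3
  R[4]: 1  1  2  3  4  4
  R[5]: 1  2  3  4  5  5
  R[6]: 1  2  3  4  5  6

hence w(1..6) = (4, 1, 5, 3, 2, 6).

Rothe diagram D(w) (6 cells), 3 SE-corners (essential conditions):

[(1, 3, 0), (3, 3, 1), (4, 2, 1)]


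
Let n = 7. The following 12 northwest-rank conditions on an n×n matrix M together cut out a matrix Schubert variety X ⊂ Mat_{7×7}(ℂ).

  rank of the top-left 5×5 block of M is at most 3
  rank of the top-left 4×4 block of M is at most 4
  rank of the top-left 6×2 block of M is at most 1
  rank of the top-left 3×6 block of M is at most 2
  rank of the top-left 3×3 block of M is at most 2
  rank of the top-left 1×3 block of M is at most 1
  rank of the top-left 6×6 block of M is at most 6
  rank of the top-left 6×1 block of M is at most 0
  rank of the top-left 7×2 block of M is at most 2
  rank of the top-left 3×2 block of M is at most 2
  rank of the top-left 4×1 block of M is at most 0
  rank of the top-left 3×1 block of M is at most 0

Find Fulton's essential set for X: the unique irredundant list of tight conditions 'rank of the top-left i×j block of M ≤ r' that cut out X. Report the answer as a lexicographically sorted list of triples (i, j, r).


Rank table r_w(7×7) implied by the 12 constraints:

  i=1: 0 | 1 | 1 | 1 | 1 | 1 | 1
  i=2: 0 | 1 | 2 | 2 | 2 | 2 | 2
  i=3: 0 | 1 | 2 | 2 | 2 | 2 | 3
  i=4: 0 | 1 | 2 | 3 | 3 | 3 | 4
  i=5: 0 | 1 | 2 | 3 | 3 | 4 | 5
  i=6: 0 | 1 | 2 | 3 | 4 | 5 | 6
  i=7: 1 | 2 | 3 | 4 | 5 | 6 | 7

second differences of R give the permutation w = (2, 3, 7, 4, 6, 5, 1).

Rothe diagram D(w) (10 cells), 3 SE-corners (essential conditions):

[(3, 6, 2), (5, 5, 3), (6, 1, 0)]


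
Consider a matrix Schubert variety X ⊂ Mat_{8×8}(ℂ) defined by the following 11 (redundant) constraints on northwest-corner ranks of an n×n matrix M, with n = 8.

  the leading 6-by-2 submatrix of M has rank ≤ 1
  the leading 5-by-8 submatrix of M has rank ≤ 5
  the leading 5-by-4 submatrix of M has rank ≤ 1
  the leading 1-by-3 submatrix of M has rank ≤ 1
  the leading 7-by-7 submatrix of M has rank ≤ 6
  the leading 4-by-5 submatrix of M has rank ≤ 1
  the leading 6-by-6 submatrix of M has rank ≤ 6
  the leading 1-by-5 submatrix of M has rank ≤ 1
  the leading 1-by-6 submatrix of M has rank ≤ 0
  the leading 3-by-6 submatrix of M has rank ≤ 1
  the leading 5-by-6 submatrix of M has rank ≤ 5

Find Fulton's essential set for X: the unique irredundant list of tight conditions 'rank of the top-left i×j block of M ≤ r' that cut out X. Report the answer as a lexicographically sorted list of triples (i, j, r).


Propagating the 11 rank bounds to every northwest block:

  row 1: 0, 0, 0, 0, 0, 0, 1, 1
  row 2: 1, 1, 1, 1, 1, 1, 2, 2
  row 3: 1, 1, 1, 1, 1, 1, 2, 3
  row 4: 1, 1, 1, 1, 1, 2, 3, 4
  row 5: 1, 1, 1, 1, 2, 3, 4, 5
  row 6: 1, 1, 2, 2, 3, 4, 5, 6
  row 7: 1, 2, 3, 3, 4, 5, 6, 7
  row 8: 1, 2, 3, 4, 5, 6, 7, 8

reading off 1-entries of Δ²R: w = (7, 1, 8, 6, 5, 3, 2, 4).

D(w) has 19 cells with 5 SE-corners; essential set:

[(1, 6, 0), (3, 6, 1), (4, 5, 1), (5, 4, 1), (6, 2, 1)]
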